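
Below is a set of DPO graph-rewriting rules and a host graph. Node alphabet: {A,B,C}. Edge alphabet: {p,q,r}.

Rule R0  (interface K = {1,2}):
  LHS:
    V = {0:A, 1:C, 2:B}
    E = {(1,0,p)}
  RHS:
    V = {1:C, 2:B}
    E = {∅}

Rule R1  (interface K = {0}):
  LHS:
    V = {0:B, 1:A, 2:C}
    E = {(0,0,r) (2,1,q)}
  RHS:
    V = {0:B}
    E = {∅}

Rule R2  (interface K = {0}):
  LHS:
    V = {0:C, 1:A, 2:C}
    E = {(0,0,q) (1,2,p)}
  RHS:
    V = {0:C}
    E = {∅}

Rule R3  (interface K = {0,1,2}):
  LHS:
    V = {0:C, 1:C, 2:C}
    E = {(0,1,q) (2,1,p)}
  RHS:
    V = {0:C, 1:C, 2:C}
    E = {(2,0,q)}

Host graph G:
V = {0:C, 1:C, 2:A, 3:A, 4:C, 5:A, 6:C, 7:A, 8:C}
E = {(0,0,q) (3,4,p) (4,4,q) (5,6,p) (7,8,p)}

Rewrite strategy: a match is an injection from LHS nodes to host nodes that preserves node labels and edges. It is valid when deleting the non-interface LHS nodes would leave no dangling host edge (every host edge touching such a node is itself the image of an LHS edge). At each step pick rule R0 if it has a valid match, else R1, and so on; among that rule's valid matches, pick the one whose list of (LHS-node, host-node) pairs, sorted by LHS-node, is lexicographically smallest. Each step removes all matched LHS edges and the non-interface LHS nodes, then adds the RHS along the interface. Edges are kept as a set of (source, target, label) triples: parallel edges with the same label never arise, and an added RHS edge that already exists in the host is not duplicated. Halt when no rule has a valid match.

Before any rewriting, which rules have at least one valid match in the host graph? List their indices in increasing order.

R0: no valid match — LHS pattern not found
R1: no valid match — LHS pattern not found
R2: 4 valid matches — {0↦0, 1↦5, 2↦6}, {0↦0, 1↦7, 2↦8}, {0↦4, 1↦5, 2↦6} (+1 more)
R3: no valid match — LHS pattern not found

Answer: [R2]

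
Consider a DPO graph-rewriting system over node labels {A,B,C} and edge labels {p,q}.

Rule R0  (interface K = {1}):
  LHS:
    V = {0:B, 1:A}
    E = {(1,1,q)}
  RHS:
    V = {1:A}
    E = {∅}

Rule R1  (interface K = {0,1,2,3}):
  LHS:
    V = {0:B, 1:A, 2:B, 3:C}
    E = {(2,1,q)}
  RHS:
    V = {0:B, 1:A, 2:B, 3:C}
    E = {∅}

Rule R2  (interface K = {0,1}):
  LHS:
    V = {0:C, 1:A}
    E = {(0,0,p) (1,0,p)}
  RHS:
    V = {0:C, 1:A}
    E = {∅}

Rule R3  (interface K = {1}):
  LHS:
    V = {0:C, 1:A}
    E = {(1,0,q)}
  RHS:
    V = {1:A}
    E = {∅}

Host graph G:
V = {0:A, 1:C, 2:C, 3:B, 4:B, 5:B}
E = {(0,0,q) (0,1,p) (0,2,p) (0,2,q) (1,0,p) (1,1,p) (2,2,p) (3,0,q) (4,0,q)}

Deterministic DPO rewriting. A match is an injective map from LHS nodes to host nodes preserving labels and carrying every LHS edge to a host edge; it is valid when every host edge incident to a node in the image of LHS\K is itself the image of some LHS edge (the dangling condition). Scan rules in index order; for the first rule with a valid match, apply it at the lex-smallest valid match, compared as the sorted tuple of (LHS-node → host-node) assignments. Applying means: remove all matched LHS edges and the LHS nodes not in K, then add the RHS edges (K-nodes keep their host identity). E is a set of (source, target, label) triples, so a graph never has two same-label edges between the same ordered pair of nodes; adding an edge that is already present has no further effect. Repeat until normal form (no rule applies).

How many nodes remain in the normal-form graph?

[0] host  ⇒  6 nodes, 9 edges  {0-q->0 0-p->1 0-p->2 0-q->2 1-p->0 1-p->1 2-p->2 3-q->0 4-q->0}
[1] R0 @ {0↦5, 1↦0}  ⇒  5 nodes, 8 edges  {0-p->1 0-p->2 0-q->2 1-p->0 1-p->1 2-p->2 3-q->0 4-q->0}
[2] R1 @ {0↦3, 1↦0, 2↦4, 3↦1}  ⇒  5 nodes, 7 edges  {0-p->1 0-p->2 0-q->2 1-p->0 1-p->1 2-p->2 3-q->0}
[3] R1 @ {0↦4, 1↦0, 2↦3, 3↦1}  ⇒  5 nodes, 6 edges  {0-p->1 0-p->2 0-q->2 1-p->0 1-p->1 2-p->2}
[4] R2 @ {0↦1, 1↦0}  ⇒  5 nodes, 4 edges  {0-p->2 0-q->2 1-p->0 2-p->2}
[5] R2 @ {0↦2, 1↦0}  ⇒  5 nodes, 2 edges  {0-q->2 1-p->0}
[6] R3 @ {0↦2, 1↦0}  ⇒  4 nodes, 1 edges  {1-p->0}
halt: no rule applies after step 6
NF nodes: {0:A, 1:C, 3:B, 4:B}

Answer: 4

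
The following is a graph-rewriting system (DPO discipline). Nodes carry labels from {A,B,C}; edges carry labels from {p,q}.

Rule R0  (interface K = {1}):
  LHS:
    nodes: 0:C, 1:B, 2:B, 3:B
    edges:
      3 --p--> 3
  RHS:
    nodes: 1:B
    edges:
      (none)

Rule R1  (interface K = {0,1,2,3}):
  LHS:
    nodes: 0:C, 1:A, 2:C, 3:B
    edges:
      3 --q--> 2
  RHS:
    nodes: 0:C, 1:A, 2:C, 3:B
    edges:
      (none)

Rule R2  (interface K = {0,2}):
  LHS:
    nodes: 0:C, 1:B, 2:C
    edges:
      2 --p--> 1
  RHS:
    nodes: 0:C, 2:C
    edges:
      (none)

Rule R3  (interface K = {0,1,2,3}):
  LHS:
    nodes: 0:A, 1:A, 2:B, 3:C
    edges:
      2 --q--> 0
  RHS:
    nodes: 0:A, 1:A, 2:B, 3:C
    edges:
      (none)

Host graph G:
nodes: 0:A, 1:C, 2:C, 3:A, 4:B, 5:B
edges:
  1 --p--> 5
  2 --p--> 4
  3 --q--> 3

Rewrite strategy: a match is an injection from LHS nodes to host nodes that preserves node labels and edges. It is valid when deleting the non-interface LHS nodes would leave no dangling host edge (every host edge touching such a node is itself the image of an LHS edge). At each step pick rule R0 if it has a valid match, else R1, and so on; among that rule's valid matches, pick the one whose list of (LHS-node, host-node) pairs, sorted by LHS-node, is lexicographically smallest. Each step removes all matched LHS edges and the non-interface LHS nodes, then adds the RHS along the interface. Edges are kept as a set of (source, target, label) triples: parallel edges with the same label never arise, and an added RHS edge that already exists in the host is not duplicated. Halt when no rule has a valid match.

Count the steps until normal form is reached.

start.  V:6 E:3  edges: 1-p->5 2-p->4 3-q->3
1. fire R2 via {0↦1, 1↦4, 2↦2}  →  V:5 E:2  edges: 1-p->5 3-q->3
2. fire R2 via {0↦2, 1↦5, 2↦1}  →  V:4 E:1  edges: 3-q->3
halt: no rule applies after step 2

Answer: 2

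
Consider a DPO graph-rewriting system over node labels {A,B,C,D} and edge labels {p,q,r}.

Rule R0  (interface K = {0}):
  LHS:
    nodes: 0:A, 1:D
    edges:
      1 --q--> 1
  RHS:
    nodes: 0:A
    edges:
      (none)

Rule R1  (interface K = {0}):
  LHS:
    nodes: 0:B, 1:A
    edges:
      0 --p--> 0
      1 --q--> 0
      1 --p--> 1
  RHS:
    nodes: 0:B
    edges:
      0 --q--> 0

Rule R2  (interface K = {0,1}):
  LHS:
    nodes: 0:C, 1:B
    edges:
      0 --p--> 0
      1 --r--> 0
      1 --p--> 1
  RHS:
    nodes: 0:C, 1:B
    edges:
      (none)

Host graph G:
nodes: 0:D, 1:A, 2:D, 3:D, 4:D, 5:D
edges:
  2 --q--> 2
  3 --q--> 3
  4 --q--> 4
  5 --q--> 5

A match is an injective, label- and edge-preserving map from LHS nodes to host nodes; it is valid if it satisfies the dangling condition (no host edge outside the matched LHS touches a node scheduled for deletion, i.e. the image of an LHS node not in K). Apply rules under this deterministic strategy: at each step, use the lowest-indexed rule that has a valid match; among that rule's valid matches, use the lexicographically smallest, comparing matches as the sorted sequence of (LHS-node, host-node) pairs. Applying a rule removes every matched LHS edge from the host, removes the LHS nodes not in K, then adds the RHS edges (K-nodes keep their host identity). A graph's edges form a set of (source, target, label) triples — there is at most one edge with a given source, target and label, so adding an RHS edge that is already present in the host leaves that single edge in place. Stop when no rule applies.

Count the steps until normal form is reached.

initial: |V|=6 |E|=4  E = 2-q->2 3-q->3 4-q->4 5-q->5
step 1: apply R0 at {0↦1, 1↦2}  → |V|=5 |E|=3  E = 3-q->3 4-q->4 5-q->5
step 2: apply R0 at {0↦1, 1↦3}  → |V|=4 |E|=2  E = 4-q->4 5-q->5
step 3: apply R0 at {0↦1, 1↦4}  → |V|=3 |E|=1  E = 5-q->5
step 4: apply R0 at {0↦1, 1↦5}  → |V|=2 |E|=0  E = ∅
final graph: no rule applies after step 4

Answer: 4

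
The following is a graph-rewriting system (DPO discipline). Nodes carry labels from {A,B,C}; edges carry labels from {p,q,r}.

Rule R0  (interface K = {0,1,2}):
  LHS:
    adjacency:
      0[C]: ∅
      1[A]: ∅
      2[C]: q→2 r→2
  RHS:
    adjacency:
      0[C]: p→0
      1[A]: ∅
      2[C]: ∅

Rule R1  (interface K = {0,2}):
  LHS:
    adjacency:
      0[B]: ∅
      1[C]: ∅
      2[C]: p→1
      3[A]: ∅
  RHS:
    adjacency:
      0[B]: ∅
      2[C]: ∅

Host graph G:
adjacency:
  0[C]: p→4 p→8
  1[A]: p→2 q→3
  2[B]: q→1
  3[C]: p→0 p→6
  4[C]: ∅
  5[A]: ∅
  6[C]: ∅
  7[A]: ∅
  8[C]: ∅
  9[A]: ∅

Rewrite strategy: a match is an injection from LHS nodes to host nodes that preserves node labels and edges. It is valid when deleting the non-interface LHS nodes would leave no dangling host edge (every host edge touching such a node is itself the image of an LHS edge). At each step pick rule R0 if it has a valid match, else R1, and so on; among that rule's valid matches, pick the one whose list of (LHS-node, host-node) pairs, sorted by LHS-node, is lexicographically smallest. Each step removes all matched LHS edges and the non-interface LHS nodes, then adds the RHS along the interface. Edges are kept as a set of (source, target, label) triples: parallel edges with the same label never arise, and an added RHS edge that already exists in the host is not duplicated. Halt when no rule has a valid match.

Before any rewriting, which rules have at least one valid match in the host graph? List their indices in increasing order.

R0: no valid match — LHS pattern not found
R1: 9 valid matches — {0↦2, 1↦4, 2↦0, 3↦5}, {0↦2, 1↦4, 2↦0, 3↦7}, {0↦2, 1↦4, 2↦0, 3↦9} (+6 more)

Answer: [R1]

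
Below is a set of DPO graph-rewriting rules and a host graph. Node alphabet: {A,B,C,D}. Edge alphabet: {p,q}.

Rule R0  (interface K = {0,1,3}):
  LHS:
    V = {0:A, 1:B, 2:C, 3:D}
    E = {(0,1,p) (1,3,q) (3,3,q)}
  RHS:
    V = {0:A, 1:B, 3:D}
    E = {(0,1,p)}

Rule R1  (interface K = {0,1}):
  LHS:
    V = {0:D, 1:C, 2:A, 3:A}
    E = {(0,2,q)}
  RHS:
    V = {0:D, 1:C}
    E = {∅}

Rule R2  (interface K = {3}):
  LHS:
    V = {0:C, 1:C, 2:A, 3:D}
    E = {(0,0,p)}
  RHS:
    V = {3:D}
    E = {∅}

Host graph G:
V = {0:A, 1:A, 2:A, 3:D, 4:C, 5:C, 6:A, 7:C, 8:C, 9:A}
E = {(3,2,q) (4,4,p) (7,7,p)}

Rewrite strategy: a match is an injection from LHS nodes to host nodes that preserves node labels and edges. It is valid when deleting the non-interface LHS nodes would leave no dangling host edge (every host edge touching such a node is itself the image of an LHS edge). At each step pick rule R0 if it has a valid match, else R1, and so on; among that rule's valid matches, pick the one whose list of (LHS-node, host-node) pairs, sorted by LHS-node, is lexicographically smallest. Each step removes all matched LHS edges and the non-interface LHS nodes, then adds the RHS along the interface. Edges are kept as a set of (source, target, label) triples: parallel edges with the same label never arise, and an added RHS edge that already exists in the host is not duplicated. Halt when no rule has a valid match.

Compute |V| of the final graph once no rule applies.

Answer: 2

Steps:
initial: |V|=10 |E|=3  E = 3-q->2 4-p->4 7-p->7
step 1: apply R1 at {0↦3, 1↦4, 2↦2, 3↦0}  → |V|=8 |E|=2  E = 4-p->4 7-p->7
step 2: apply R2 at {0↦4, 1↦5, 2↦1, 3↦3}  → |V|=5 |E|=1  E = 7-p->7
step 3: apply R2 at {0↦7, 1↦8, 2↦6, 3↦3}  → |V|=2 |E|=0  E = ∅
halt: no rule applies after step 3
NF nodes: {3:D, 9:A}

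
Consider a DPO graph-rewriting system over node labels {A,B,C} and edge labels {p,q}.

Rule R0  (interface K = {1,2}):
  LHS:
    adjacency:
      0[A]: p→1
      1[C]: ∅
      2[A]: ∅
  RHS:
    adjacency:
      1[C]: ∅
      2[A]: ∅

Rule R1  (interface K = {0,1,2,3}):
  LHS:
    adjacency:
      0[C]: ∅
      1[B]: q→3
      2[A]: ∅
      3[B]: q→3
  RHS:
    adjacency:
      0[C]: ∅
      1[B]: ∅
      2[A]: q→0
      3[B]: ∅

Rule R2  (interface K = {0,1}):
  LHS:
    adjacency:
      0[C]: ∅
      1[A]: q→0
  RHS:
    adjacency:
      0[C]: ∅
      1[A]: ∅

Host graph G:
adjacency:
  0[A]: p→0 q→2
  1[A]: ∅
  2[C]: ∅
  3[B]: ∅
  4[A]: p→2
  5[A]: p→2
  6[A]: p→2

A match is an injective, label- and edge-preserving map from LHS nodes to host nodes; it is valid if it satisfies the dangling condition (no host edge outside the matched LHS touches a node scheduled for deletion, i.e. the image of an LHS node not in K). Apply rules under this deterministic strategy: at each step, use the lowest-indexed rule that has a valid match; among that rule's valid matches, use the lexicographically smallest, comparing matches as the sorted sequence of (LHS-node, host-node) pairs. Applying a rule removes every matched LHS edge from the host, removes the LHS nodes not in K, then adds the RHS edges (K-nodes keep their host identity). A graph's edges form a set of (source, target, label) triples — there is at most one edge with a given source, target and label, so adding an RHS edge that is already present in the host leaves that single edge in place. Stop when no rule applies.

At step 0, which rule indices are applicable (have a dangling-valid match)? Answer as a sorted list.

Answer: [R0,R2]

Derivation:
R0: 12 valid matches — {0↦4, 1↦2, 2↦0}, {0↦4, 1↦2, 2↦1}, {0↦4, 1↦2, 2↦5} (+9 more)
R1: no valid match — LHS pattern not found
R2: 1 valid match — {0↦2, 1↦0}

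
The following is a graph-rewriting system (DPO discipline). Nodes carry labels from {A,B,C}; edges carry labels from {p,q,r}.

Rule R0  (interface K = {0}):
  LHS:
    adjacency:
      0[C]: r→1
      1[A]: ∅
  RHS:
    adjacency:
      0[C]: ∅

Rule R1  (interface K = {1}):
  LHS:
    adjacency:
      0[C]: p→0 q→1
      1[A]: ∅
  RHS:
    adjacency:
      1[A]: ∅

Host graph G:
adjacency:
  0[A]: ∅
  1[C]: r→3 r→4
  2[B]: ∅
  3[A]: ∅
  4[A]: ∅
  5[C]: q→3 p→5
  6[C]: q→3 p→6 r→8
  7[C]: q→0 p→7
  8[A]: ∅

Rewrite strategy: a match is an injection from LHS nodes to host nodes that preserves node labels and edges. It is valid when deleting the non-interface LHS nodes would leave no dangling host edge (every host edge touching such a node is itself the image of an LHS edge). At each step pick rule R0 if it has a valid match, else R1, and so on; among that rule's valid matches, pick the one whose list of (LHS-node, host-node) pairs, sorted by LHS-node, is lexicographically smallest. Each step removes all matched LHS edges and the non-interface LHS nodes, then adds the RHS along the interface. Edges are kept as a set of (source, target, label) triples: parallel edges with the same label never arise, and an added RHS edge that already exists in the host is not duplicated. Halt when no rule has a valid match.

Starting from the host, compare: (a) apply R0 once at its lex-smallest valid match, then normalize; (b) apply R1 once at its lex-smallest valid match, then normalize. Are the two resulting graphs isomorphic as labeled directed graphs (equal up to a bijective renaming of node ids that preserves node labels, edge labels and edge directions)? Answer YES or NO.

Answer: YES

Rewrite trace:
branch R0-first: apply at {0↦1, 1↦4} → |E|=8, then 5 more step(s) → NF |V|=3 |E|=0 V={0:A, 1:C, 2:B} E=∅
branch R1-first: apply at {0↦5, 1↦3} → |E|=7, then 5 more step(s) → NF |V|=3 |E|=0 V={0:A, 1:C, 2:B} E=∅
graphs isomorphic (equal up to label-preserving node renaming)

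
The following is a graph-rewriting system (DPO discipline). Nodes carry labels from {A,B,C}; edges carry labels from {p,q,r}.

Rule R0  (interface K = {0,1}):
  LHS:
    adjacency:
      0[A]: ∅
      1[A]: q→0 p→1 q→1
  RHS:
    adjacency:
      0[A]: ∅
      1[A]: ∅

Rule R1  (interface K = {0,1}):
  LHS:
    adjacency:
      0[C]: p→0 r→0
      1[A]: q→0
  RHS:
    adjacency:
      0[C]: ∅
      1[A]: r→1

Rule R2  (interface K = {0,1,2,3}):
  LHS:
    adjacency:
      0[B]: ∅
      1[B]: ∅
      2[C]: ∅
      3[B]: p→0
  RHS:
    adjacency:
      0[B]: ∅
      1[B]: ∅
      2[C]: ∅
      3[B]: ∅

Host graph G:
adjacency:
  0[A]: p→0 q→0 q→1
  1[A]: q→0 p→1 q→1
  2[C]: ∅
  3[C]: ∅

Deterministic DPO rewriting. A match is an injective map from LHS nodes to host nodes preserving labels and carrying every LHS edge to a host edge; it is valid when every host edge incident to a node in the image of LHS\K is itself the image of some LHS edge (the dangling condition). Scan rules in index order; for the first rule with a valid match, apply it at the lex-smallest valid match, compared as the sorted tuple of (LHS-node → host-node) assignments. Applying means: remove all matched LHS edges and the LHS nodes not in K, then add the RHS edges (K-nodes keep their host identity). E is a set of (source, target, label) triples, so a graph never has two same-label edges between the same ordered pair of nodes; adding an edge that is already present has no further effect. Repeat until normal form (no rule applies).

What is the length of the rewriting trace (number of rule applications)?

initial: |V|=4 |E|=6  E = 0-p->0 0-q->0 0-q->1 1-q->0 1-p->1 1-q->1
step 1: apply R0 at {0↦0, 1↦1}  → |V|=4 |E|=3  E = 0-p->0 0-q->0 0-q->1
step 2: apply R0 at {0↦1, 1↦0}  → |V|=4 |E|=0  E = ∅
halt: no rule applies after step 2

Answer: 2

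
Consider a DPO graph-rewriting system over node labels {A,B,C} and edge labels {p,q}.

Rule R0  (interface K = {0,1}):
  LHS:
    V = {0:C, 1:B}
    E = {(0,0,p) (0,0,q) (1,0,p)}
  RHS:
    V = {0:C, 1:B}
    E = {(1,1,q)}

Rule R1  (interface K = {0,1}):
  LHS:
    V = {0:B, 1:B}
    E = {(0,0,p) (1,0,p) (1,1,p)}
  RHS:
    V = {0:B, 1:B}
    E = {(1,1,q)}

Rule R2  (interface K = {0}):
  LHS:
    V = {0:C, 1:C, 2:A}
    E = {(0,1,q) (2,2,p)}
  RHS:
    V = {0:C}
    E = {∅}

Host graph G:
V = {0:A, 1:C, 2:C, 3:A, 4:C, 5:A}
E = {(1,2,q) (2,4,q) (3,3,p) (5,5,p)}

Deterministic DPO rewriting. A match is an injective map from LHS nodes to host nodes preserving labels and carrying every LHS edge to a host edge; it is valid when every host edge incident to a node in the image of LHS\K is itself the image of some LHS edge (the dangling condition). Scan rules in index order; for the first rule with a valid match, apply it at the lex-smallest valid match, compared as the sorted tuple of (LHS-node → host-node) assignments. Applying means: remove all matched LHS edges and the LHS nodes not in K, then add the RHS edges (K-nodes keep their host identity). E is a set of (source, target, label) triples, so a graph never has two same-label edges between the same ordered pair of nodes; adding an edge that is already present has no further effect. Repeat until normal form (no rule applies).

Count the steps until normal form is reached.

start.  V:6 E:4  edges: 1-q->2 2-q->4 3-p->3 5-p->5
1. fire R2 via {0↦2, 1↦4, 2↦3}  →  V:4 E:2  edges: 1-q->2 5-p->5
2. fire R2 via {0↦1, 1↦2, 2↦5}  →  V:2 E:0  edges: ∅
normal form: no rule applies after step 2

Answer: 2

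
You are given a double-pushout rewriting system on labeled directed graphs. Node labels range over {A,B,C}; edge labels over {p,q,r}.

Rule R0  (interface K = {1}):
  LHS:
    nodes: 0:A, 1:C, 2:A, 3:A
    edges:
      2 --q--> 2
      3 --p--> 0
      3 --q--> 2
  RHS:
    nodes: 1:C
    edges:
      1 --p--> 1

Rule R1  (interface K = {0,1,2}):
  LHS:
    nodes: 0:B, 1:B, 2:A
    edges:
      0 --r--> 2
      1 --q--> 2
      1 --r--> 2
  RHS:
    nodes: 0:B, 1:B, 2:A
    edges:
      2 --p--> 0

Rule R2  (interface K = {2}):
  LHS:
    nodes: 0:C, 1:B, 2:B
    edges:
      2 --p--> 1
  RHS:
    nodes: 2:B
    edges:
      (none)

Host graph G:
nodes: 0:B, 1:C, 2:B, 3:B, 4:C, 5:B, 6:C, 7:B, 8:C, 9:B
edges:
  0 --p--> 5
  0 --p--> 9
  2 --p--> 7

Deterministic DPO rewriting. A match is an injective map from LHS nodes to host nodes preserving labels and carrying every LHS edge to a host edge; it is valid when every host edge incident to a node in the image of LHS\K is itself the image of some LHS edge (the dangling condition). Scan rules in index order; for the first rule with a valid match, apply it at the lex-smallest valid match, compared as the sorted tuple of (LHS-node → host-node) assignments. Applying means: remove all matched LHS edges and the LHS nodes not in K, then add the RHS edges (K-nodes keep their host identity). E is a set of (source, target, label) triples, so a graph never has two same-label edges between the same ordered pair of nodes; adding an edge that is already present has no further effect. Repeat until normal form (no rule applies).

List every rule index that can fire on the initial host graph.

R0: no valid match — LHS pattern not found
R1: no valid match — LHS pattern not found
R2: 12 valid matches — {0↦1, 1↦5, 2↦0}, {0↦1, 1↦7, 2↦2}, {0↦1, 1↦9, 2↦0} (+9 more)

Answer: [R2]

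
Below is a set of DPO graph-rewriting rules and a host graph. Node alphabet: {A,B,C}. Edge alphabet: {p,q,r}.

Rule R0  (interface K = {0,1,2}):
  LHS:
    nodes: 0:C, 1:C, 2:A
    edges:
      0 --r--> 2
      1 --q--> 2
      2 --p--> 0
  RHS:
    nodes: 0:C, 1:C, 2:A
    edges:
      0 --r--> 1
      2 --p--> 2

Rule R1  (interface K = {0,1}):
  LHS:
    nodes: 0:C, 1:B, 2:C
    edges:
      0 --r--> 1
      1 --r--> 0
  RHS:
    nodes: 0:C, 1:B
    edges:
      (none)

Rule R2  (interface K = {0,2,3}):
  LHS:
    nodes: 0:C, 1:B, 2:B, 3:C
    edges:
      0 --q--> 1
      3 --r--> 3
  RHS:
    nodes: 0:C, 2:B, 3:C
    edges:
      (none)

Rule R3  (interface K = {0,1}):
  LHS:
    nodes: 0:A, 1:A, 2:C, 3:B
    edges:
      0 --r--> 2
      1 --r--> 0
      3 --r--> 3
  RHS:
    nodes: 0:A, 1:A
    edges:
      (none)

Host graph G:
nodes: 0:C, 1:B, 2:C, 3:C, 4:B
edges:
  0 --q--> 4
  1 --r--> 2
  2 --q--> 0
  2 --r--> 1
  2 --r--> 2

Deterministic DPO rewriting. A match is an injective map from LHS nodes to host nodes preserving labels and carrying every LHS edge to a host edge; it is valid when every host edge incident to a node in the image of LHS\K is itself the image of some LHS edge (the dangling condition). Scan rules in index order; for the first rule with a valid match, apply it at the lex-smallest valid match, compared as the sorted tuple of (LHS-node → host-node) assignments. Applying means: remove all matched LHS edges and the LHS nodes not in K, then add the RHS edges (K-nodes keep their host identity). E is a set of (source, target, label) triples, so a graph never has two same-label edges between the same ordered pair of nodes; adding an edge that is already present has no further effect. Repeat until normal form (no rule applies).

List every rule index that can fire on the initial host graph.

Answer: [R1,R2]

Rewrite trace:
R0: no valid match — LHS pattern not found
R1: 1 valid match — {0↦2, 1↦1, 2↦3}
R2: 1 valid match — {0↦0, 1↦4, 2↦1, 3↦2}
R3: no valid match — LHS pattern not found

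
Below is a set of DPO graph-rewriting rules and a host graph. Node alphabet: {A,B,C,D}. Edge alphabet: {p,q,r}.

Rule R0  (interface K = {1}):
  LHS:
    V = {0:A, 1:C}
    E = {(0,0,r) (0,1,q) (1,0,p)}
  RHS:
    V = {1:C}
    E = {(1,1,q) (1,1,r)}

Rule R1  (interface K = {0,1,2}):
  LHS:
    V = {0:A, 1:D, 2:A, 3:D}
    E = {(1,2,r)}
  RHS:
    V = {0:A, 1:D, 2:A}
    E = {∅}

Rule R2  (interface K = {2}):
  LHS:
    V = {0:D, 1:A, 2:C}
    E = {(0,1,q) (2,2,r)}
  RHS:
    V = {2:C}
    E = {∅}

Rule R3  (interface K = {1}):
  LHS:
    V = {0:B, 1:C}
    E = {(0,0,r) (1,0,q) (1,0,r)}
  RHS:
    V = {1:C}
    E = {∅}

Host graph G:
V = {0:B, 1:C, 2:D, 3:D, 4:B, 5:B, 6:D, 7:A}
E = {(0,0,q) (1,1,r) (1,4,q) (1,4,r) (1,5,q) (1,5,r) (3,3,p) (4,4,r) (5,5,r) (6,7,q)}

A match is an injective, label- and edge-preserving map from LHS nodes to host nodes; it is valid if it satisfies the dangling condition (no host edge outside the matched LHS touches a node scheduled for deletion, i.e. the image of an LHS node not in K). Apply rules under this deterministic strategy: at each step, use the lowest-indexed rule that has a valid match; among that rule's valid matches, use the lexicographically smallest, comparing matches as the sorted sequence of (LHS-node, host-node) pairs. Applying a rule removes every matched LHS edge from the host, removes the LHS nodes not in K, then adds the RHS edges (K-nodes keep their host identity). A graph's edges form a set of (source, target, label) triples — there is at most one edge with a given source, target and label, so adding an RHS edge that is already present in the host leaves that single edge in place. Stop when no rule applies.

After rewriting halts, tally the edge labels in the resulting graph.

Answer: p:1 q:1

Rewrite trace:
[0] host  ⇒  8 nodes, 10 edges  {0-q->0 1-r->1 1-q->4 1-r->4 1-q->5 1-r->5 3-p->3 4-r->4 5-r->5 6-q->7}
[1] R2 @ {0↦6, 1↦7, 2↦1}  ⇒  6 nodes, 8 edges  {0-q->0 1-q->4 1-r->4 1-q->5 1-r->5 3-p->3 4-r->4 5-r->5}
[2] R3 @ {0↦4, 1↦1}  ⇒  5 nodes, 5 edges  {0-q->0 1-q->5 1-r->5 3-p->3 5-r->5}
[3] R3 @ {0↦5, 1↦1}  ⇒  4 nodes, 2 edges  {0-q->0 3-p->3}
final graph: no rule applies after step 3
NF edges: [(0, 0, 'q'), (3, 3, 'p')]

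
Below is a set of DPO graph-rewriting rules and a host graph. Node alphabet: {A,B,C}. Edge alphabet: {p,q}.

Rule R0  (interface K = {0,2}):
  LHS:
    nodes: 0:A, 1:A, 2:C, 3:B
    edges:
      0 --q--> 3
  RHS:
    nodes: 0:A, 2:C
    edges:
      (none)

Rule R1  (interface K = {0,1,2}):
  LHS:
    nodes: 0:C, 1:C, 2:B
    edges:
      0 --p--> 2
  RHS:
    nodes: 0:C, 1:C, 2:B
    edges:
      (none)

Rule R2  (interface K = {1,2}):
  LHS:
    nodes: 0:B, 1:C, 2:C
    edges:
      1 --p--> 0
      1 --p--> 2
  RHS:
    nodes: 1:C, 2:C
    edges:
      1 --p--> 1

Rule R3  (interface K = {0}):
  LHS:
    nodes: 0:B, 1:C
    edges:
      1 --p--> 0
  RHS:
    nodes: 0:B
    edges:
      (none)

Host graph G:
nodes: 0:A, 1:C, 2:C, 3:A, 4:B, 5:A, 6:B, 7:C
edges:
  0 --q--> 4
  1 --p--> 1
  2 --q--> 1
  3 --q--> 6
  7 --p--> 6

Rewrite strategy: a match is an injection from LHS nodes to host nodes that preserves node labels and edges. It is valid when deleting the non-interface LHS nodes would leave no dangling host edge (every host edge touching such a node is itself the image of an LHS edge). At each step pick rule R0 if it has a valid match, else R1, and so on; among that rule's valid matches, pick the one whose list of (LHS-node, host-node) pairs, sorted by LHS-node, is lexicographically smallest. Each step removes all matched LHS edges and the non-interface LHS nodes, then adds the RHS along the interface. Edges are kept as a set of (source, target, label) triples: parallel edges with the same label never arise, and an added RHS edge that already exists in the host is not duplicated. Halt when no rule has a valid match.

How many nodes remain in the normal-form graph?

start.  V:8 E:5  edges: 0-q->4 1-p->1 2-q->1 3-q->6 7-p->6
1. fire R0 via {0↦0, 1↦5, 2↦1, 3↦4}  →  V:6 E:4  edges: 1-p->1 2-q->1 3-q->6 7-p->6
2. fire R1 via {0↦7, 1↦1, 2↦6}  →  V:6 E:3  edges: 1-p->1 2-q->1 3-q->6
3. fire R0 via {0↦3, 1↦0, 2↦1, 3↦6}  →  V:4 E:2  edges: 1-p->1 2-q->1
normal form: no rule applies after step 3
NF nodes: {1:C, 2:C, 3:A, 7:C}

Answer: 4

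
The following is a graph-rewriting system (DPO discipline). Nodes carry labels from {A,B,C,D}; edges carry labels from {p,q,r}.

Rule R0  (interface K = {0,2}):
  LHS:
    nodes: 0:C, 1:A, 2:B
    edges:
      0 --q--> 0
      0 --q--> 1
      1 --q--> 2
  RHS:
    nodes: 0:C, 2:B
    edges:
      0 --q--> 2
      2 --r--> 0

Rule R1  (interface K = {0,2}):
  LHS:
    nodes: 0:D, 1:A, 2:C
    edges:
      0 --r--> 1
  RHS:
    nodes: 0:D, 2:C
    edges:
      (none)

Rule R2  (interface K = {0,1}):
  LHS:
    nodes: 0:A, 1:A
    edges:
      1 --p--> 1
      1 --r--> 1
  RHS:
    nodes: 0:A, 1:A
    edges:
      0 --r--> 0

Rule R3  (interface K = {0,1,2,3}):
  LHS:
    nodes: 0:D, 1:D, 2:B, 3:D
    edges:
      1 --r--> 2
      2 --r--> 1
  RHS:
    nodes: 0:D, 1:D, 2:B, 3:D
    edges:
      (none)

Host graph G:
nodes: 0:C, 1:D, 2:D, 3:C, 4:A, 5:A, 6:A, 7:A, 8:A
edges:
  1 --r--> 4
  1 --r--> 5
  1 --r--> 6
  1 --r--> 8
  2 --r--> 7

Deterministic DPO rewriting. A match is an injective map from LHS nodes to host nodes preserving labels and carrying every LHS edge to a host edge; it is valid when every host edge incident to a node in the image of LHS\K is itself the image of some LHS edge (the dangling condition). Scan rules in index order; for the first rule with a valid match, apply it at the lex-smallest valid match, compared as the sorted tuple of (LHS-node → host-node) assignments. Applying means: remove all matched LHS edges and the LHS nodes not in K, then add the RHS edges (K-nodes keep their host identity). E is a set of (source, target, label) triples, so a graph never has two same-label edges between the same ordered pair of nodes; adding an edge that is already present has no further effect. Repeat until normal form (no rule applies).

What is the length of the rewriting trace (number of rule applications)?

Answer: 5

Steps:
initial: |V|=9 |E|=5  E = 1-r->4 1-r->5 1-r->6 1-r->8 2-r->7
step 1: apply R1 at {0↦1, 1↦4, 2↦0}  → |V|=8 |E|=4  E = 1-r->5 1-r->6 1-r->8 2-r->7
step 2: apply R1 at {0↦1, 1↦5, 2↦0}  → |V|=7 |E|=3  E = 1-r->6 1-r->8 2-r->7
step 3: apply R1 at {0↦1, 1↦6, 2↦0}  → |V|=6 |E|=2  E = 1-r->8 2-r->7
step 4: apply R1 at {0↦1, 1↦8, 2↦0}  → |V|=5 |E|=1  E = 2-r->7
step 5: apply R1 at {0↦2, 1↦7, 2↦0}  → |V|=4 |E|=0  E = ∅
final graph: no rule applies after step 5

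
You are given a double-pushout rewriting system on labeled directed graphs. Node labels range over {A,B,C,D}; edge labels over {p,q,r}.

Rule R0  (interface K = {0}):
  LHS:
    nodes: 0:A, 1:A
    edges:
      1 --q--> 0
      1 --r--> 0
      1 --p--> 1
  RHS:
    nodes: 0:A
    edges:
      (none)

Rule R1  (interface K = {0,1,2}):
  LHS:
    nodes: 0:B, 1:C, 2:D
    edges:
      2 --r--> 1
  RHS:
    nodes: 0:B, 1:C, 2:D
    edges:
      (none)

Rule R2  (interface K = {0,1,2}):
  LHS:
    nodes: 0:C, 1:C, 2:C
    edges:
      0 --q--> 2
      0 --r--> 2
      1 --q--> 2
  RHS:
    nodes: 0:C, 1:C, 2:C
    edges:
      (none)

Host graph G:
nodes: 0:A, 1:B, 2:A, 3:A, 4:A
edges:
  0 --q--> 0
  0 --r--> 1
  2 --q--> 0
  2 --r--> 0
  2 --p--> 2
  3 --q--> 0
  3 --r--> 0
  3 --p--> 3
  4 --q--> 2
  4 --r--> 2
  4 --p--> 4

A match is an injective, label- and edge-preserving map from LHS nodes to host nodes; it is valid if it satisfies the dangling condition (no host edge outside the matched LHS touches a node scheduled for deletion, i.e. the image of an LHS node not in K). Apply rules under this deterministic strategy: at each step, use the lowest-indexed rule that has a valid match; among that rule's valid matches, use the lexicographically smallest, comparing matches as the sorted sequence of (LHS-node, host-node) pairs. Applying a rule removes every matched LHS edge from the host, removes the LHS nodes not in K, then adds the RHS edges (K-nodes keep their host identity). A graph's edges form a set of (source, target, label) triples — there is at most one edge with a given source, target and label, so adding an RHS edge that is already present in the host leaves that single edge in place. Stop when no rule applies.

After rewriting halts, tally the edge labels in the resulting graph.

Answer: q:1 r:1

Derivation:
initial: |V|=5 |E|=11  E = 0-q->0 0-r->1 2-q->0 2-r->0 2-p->2 3-q->0 3-r->0 3-p->3 4-q->2 4-r->2 4-p->4
step 1: apply R0 at {0↦0, 1↦3}  → |V|=4 |E|=8  E = 0-q->0 0-r->1 2-q->0 2-r->0 2-p->2 4-q->2 4-r->2 4-p->4
step 2: apply R0 at {0↦2, 1↦4}  → |V|=3 |E|=5  E = 0-q->0 0-r->1 2-q->0 2-r->0 2-p->2
step 3: apply R0 at {0↦0, 1↦2}  → |V|=2 |E|=2  E = 0-q->0 0-r->1
normal form: no rule applies after step 3
NF edges: [(0, 0, 'q'), (0, 1, 'r')]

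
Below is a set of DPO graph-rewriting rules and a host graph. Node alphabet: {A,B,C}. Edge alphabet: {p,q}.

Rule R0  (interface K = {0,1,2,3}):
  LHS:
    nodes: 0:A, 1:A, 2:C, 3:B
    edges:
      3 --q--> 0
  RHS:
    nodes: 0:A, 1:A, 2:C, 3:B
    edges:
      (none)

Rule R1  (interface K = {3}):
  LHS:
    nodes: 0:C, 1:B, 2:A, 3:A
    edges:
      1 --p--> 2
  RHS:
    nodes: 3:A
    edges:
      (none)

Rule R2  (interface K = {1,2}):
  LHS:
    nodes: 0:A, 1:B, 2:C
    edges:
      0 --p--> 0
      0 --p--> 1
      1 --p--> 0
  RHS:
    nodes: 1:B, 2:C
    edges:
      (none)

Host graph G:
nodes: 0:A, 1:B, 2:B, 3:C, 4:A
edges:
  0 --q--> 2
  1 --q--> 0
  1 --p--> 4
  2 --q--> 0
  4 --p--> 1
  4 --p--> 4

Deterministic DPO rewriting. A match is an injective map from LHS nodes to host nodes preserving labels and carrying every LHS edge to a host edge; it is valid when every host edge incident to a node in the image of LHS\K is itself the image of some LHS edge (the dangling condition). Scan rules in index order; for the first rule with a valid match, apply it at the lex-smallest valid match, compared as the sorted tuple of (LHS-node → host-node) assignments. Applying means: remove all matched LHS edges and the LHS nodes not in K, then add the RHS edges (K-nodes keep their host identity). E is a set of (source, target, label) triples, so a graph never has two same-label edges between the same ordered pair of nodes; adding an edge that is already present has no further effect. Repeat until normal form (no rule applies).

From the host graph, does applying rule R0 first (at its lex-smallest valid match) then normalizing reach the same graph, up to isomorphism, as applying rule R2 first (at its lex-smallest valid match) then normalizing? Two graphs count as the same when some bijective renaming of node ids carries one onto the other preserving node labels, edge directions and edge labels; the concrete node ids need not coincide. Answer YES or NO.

branch R0-first: apply at {0↦0, 1↦4, 2↦3, 3↦1} → |E|=5, then 2 more step(s) → NF |V|=4 |E|=1 V={0:A, 1:B, 2:B, 3:C} E=0-q->2
branch R2-first: apply at {0↦4, 1↦1, 2↦3} → |E|=3, then 0 more step(s) → NF |V|=4 |E|=3 V={0:A, 1:B, 2:B, 3:C} E=0-q->2 1-q->0 2-q->0
graphs not isomorphic

Answer: NO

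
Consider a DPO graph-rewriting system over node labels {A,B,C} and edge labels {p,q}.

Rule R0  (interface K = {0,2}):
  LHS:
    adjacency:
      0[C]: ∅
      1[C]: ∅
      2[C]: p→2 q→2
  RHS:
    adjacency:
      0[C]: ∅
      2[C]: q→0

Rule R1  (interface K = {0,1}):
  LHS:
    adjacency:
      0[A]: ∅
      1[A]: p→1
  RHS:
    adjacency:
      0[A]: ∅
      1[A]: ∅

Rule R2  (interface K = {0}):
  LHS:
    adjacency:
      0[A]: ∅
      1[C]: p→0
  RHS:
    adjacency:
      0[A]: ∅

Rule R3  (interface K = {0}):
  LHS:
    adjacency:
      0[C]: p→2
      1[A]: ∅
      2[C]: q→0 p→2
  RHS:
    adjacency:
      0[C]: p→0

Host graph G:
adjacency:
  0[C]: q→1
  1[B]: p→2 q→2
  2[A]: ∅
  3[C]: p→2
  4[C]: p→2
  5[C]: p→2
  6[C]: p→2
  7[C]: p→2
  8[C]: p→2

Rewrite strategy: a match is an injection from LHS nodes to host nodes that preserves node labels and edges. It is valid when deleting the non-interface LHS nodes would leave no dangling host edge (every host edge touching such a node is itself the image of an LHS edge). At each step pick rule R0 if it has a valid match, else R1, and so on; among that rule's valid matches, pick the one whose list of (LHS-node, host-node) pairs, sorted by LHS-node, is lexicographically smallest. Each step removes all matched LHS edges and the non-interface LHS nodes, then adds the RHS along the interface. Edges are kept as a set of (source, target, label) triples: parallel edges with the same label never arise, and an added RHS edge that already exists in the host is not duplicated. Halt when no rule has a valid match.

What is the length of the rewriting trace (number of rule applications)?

Answer: 6

Rewrite trace:
[0] host  ⇒  9 nodes, 9 edges  {0-q->1 1-p->2 1-q->2 3-p->2 4-p->2 5-p->2 6-p->2 7-p->2 8-p->2}
[1] R2 @ {0↦2, 1↦3}  ⇒  8 nodes, 8 edges  {0-q->1 1-p->2 1-q->2 4-p->2 5-p->2 6-p->2 7-p->2 8-p->2}
[2] R2 @ {0↦2, 1↦4}  ⇒  7 nodes, 7 edges  {0-q->1 1-p->2 1-q->2 5-p->2 6-p->2 7-p->2 8-p->2}
[3] R2 @ {0↦2, 1↦5}  ⇒  6 nodes, 6 edges  {0-q->1 1-p->2 1-q->2 6-p->2 7-p->2 8-p->2}
[4] R2 @ {0↦2, 1↦6}  ⇒  5 nodes, 5 edges  {0-q->1 1-p->2 1-q->2 7-p->2 8-p->2}
[5] R2 @ {0↦2, 1↦7}  ⇒  4 nodes, 4 edges  {0-q->1 1-p->2 1-q->2 8-p->2}
[6] R2 @ {0↦2, 1↦8}  ⇒  3 nodes, 3 edges  {0-q->1 1-p->2 1-q->2}
halt: no rule applies after step 6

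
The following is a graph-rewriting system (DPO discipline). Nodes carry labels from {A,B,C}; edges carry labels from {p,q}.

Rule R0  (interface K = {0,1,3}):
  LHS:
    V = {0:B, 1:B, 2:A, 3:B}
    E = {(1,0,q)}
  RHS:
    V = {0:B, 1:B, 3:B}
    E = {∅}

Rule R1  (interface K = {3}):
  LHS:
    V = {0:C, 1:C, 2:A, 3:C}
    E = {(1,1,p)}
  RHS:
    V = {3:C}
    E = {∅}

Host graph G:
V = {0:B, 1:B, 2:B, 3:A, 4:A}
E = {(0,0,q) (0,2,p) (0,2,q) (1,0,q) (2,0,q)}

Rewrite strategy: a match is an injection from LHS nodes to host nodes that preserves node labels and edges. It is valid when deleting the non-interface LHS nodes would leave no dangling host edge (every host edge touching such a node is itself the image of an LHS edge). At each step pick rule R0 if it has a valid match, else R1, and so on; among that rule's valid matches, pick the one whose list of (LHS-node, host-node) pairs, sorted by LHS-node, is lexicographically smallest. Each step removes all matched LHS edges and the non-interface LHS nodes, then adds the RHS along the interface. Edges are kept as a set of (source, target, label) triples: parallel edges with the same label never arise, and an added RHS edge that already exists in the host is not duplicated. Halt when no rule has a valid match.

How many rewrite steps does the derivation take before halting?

Answer: 2

Rewrite trace:
initial: |V|=5 |E|=5  E = 0-q->0 0-p->2 0-q->2 1-q->0 2-q->0
step 1: apply R0 at {0↦0, 1↦1, 2↦3, 3↦2}  → |V|=4 |E|=4  E = 0-q->0 0-p->2 0-q->2 2-q->0
step 2: apply R0 at {0↦0, 1↦2, 2↦4, 3↦1}  → |V|=3 |E|=3  E = 0-q->0 0-p->2 0-q->2
final graph: no rule applies after step 2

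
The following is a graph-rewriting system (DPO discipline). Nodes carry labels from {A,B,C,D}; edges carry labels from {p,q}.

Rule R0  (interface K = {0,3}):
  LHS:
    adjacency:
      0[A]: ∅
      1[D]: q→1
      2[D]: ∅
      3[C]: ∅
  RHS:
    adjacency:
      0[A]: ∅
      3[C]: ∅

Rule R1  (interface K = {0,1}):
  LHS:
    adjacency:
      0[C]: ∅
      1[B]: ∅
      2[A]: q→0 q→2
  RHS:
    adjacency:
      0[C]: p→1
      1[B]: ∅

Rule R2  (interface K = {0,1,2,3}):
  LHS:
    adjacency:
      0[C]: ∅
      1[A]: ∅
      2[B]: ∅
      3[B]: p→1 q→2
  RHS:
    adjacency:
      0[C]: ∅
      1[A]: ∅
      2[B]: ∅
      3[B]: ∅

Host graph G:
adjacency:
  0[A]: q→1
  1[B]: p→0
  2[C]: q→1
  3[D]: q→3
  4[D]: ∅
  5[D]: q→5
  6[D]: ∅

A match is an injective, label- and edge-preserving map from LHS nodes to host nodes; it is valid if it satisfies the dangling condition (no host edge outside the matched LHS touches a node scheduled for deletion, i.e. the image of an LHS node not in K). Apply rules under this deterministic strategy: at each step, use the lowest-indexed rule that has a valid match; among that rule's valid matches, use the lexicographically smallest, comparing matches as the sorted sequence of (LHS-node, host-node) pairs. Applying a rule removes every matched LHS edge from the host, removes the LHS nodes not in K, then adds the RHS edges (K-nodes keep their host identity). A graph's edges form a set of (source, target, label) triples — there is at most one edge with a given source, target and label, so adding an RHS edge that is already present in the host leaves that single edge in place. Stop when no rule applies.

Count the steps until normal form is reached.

Answer: 2

Rewrite trace:
[0] host  ⇒  7 nodes, 5 edges  {0-q->1 1-p->0 2-q->1 3-q->3 5-q->5}
[1] R0 @ {0↦0, 1↦3, 2↦4, 3↦2}  ⇒  5 nodes, 4 edges  {0-q->1 1-p->0 2-q->1 5-q->5}
[2] R0 @ {0↦0, 1↦5, 2↦6, 3↦2}  ⇒  3 nodes, 3 edges  {0-q->1 1-p->0 2-q->1}
final graph: no rule applies after step 2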